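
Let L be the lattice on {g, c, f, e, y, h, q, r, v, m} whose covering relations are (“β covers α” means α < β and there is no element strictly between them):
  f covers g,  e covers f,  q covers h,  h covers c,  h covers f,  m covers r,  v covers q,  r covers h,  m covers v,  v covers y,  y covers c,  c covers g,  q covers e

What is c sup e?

q

Common upper bounds of {c, e}: m, q, v.
The least among these is q.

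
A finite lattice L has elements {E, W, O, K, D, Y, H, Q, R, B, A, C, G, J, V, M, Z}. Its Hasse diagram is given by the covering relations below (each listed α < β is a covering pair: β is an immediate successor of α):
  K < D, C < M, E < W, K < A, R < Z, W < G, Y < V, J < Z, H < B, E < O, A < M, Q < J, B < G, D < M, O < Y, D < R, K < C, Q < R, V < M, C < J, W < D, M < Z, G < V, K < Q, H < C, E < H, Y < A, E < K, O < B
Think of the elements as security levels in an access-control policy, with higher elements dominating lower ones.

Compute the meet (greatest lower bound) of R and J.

Common lower bounds of {R, J}: E, K, Q.
The greatest among these is Q.

Q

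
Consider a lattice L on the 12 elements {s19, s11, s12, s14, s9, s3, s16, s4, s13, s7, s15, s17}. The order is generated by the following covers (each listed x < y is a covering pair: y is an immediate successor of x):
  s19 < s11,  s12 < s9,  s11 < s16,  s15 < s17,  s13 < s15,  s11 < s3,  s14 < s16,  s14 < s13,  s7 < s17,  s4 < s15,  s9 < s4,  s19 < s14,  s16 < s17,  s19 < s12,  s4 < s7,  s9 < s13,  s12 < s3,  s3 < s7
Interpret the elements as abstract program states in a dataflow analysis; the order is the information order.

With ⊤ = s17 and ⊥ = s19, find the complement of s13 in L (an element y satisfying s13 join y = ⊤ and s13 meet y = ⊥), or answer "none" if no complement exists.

Need y with s13 ∨ y = s17 and s13 ∧ y = s19.
Checking each element gives: s11.

s11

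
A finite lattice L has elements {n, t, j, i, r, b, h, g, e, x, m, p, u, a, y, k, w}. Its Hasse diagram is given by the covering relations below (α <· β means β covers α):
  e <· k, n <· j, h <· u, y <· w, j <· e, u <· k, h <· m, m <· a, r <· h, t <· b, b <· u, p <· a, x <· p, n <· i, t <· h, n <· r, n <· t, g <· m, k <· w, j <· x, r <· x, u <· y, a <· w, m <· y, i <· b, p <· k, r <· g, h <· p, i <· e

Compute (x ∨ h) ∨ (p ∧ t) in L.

x ∨ h = p
p ∧ t = t
p ∨ t = p

p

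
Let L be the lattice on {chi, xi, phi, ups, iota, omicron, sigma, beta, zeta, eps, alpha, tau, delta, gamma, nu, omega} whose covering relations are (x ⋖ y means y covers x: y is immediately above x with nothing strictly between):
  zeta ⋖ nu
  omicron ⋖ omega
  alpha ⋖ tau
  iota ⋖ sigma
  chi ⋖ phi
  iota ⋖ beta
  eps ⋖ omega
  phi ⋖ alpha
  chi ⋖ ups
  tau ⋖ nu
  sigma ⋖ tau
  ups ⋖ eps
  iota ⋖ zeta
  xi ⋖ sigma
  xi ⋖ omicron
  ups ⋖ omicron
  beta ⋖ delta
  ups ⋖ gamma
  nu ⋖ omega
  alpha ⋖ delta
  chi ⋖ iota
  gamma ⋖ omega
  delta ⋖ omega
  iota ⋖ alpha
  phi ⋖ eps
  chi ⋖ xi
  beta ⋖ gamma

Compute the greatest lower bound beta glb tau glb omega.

iota

Common lower bounds of {beta, tau, omega}: chi, iota.
The greatest among these is iota.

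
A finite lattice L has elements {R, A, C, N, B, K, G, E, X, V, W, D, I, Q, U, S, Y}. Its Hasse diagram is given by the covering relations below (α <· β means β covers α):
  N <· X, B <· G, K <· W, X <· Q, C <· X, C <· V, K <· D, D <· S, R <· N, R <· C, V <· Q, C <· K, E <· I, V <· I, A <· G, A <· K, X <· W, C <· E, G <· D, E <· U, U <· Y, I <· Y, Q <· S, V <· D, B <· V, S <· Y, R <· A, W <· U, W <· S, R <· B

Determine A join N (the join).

W

Common upper bounds of {A, N}: S, U, W, Y.
The least among these is W.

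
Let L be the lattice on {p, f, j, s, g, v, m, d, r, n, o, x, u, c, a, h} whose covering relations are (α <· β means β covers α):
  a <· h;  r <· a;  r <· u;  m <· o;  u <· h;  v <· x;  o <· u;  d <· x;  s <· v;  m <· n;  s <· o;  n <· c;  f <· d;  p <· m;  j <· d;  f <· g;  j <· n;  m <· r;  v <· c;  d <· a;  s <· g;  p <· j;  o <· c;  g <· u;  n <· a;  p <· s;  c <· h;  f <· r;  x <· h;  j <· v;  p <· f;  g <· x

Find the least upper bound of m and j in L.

Common upper bounds of {m, j}: a, c, h, n.
The least among these is n.

n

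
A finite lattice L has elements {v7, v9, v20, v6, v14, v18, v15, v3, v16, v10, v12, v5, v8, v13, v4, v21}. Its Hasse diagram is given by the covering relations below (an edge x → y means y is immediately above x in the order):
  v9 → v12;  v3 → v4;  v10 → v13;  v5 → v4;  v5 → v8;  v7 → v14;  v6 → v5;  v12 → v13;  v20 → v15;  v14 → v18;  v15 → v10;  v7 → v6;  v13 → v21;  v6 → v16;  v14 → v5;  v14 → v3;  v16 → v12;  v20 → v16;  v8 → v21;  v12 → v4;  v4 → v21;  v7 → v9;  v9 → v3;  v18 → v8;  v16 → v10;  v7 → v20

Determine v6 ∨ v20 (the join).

v16

Common upper bounds of {v6, v20}: v10, v12, v13, v16, v21, v4.
The least among these is v16.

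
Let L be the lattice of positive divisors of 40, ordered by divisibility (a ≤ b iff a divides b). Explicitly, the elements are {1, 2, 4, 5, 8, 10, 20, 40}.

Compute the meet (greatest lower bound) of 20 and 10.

In the divisibility order, the meet is the greatest common divisor: gcd(20, 10) = 10.

10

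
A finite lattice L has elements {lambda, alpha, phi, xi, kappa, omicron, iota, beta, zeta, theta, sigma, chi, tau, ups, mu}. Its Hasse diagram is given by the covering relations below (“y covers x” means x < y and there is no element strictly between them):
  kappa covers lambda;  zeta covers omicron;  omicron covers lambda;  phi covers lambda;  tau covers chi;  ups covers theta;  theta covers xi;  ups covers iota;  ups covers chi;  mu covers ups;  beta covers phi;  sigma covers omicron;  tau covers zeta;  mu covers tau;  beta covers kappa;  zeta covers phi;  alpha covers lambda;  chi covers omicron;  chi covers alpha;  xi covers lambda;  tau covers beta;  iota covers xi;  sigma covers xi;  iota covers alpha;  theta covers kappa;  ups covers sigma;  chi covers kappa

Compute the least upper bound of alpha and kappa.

chi

Common upper bounds of {alpha, kappa}: chi, mu, tau, ups.
The least among these is chi.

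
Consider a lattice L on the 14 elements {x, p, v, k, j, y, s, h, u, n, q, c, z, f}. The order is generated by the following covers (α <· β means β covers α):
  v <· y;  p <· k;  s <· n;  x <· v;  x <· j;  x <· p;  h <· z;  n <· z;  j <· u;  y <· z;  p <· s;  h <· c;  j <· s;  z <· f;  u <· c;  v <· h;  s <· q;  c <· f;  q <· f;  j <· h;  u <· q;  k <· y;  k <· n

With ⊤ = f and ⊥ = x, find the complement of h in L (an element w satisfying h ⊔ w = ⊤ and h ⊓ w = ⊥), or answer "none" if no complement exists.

none

For every candidate w, either h ∨ w ≠ f or h ∧ w ≠ x; no complement exists.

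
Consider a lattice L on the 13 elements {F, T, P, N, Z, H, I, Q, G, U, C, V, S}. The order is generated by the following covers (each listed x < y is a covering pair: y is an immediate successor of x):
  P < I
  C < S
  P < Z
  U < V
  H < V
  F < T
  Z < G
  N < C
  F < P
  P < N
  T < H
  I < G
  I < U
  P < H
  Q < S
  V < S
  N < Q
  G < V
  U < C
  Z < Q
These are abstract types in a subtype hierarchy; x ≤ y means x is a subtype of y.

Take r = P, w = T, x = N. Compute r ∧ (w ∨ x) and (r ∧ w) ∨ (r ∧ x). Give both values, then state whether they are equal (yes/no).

P; P; yes

w ∨ x = S, so r ∧ (w ∨ x) = P ∧ S = P.
r ∧ w = F and r ∧ x = P, so (r ∧ w) ∨ (r ∧ x) = F ∨ P = P.
Equal: yes.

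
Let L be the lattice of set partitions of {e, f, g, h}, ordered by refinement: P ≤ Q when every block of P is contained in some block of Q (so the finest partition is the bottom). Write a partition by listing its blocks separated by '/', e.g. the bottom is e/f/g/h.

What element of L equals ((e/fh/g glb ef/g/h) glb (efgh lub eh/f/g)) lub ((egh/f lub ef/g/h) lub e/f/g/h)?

efgh

e/fh/g ∧ ef/g/h = e/f/g/h
efgh ∨ eh/f/g = efgh
e/f/g/h ∧ efgh = e/f/g/h
egh/f ∨ ef/g/h = efgh
efgh ∨ e/f/g/h = efgh
e/f/g/h ∨ efgh = efgh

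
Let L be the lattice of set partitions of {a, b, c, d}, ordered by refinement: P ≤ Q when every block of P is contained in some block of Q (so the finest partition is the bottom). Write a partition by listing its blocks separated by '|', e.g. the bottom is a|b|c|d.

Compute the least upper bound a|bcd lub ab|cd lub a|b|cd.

abcd

The join of a|bcd, ab|cd, a|b|cd merges any blocks that overlap across the partitions, giving abcd.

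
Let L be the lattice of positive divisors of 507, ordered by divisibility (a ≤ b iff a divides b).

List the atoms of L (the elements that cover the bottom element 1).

13, 3

The atoms are exactly the elements that cover 1: 13, 3.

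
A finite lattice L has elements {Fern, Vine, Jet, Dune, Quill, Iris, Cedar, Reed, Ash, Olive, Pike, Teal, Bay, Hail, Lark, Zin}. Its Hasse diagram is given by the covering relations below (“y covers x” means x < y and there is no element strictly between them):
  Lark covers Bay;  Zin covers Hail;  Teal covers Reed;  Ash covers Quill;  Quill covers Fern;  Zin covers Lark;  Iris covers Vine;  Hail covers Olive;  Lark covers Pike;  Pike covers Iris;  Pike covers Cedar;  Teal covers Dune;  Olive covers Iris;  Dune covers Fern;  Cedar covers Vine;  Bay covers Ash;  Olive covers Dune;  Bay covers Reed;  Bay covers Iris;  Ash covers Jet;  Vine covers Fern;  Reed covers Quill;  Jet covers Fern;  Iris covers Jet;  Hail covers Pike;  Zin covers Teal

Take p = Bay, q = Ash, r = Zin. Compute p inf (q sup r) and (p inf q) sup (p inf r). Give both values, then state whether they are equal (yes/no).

q sup r = Zin, so p inf (q sup r) = Bay inf Zin = Bay.
p inf q = Ash and p inf r = Bay, so (p inf q) sup (p inf r) = Ash sup Bay = Bay.
Equal: yes.

Bay; Bay; yes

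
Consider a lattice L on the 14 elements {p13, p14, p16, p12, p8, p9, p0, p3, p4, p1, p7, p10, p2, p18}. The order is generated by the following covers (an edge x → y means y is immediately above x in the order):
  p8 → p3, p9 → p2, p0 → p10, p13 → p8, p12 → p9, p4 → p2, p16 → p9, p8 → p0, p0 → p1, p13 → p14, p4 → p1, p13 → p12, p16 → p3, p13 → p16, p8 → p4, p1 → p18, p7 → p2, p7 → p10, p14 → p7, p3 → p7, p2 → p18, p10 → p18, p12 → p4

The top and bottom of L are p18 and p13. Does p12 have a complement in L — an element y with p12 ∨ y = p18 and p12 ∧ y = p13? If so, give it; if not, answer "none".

Need y with p12 ∨ y = p18 and p12 ∧ y = p13.
Checking each element gives: p10.

p10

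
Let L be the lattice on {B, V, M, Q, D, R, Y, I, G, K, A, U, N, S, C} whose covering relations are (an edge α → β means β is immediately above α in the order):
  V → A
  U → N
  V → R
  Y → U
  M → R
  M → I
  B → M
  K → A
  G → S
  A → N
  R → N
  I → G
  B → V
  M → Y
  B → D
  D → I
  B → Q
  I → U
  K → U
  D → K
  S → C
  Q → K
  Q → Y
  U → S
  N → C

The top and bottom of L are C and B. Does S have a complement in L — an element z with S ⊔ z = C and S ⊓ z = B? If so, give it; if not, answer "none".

Need z with S ∨ z = C and S ∧ z = B.
Checking each element gives: V.

V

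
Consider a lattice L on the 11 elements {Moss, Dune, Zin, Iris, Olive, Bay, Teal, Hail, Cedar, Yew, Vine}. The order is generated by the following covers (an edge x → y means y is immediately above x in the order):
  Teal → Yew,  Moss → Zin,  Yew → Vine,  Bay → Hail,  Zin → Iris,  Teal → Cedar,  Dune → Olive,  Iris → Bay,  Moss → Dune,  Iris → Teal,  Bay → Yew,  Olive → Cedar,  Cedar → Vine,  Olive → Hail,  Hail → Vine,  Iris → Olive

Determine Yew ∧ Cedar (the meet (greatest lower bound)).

Teal

Common lower bounds of {Yew, Cedar}: Iris, Moss, Teal, Zin.
The greatest among these is Teal.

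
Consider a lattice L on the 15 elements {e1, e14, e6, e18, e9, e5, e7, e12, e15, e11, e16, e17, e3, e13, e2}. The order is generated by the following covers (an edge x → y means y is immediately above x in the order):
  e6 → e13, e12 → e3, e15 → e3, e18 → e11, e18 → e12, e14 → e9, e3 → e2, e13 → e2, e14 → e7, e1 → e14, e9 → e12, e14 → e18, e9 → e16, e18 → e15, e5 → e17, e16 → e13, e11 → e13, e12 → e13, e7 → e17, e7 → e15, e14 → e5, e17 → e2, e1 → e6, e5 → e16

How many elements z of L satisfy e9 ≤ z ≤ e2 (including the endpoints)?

The interval [e9, e2] = {e12, e13, e16, e2, e3, e9}, which has 6 elements.

6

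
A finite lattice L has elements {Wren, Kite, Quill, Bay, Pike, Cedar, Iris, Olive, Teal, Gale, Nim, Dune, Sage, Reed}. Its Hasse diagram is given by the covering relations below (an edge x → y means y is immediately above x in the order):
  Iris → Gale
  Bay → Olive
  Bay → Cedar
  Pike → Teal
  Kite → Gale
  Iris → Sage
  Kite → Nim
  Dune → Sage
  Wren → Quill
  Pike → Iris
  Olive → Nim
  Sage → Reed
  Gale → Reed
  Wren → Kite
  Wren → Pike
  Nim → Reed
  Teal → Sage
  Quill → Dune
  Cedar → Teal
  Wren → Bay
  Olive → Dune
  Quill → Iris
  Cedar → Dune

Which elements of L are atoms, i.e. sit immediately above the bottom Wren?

Bay, Kite, Pike, Quill

The atoms are exactly the elements that cover Wren: Bay, Kite, Pike, Quill.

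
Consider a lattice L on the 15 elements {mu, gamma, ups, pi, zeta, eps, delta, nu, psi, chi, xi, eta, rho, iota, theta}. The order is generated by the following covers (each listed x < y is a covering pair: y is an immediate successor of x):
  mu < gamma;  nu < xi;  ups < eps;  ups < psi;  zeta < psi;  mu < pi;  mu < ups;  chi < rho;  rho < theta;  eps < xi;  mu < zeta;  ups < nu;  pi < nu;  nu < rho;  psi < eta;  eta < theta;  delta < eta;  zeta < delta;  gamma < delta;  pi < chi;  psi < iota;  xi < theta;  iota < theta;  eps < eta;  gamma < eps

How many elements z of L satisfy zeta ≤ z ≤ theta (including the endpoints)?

The interval [zeta, theta] = {delta, eta, iota, psi, theta, zeta}, which has 6 elements.

6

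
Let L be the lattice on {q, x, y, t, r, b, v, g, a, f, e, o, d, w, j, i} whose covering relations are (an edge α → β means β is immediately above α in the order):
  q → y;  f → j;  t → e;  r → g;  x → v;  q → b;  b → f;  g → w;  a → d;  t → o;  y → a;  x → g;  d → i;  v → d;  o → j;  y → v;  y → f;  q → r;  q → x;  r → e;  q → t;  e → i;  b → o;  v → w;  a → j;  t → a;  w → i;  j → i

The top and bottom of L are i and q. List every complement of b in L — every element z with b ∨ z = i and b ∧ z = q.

d, e, g, r, v, w, x

Need z with b ∨ z = i and b ∧ z = q.
Checking each element gives: d, e, g, r, v, w, x.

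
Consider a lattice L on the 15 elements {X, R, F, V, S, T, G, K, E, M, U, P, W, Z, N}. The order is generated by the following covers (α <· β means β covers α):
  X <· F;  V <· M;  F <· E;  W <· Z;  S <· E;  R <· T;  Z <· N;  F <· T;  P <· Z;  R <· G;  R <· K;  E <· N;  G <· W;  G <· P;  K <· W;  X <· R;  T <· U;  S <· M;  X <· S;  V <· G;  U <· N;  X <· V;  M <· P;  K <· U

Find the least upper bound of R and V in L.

Common upper bounds of {R, V}: G, N, P, W, Z.
The least among these is G.

G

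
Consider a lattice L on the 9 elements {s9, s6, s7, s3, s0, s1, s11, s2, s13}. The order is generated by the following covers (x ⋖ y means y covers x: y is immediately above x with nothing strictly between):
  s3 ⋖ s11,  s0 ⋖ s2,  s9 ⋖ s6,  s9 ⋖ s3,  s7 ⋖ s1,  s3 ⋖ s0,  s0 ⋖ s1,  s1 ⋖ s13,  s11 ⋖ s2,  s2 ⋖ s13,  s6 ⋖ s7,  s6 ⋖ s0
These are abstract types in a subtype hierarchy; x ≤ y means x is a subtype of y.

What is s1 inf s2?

Common lower bounds of {s1, s2}: s0, s3, s6, s9.
The greatest among these is s0.

s0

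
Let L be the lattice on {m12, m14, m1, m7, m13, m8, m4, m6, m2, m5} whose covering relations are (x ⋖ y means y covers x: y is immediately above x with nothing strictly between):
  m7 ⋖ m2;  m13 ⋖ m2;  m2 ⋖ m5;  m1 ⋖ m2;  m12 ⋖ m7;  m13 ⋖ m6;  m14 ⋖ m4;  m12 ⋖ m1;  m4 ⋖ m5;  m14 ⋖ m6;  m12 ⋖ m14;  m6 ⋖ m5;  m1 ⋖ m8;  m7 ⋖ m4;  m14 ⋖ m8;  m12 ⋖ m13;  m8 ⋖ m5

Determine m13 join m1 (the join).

m2

Common upper bounds of {m13, m1}: m2, m5.
The least among these is m2.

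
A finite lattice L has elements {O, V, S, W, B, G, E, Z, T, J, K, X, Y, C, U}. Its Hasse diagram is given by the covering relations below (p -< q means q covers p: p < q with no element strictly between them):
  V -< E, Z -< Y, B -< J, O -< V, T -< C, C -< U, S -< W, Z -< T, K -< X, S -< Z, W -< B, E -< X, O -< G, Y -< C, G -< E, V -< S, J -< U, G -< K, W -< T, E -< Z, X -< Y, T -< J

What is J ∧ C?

T

Common lower bounds of {J, C}: E, G, O, S, T, V, W, Z.
The greatest among these is T.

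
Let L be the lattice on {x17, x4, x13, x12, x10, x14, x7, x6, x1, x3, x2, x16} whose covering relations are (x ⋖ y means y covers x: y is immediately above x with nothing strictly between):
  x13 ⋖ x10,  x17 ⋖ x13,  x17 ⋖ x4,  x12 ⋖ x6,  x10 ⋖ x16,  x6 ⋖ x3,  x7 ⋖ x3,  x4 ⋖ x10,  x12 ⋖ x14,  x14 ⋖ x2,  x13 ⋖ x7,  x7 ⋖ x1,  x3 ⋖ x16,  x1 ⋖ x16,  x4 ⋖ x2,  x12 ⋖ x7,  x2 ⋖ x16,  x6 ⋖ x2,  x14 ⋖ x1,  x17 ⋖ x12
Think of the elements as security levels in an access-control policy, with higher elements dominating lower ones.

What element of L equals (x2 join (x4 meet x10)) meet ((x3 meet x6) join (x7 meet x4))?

x4 ∧ x10 = x4
x2 ∨ x4 = x2
x3 ∧ x6 = x6
x7 ∧ x4 = x17
x6 ∨ x17 = x6
x2 ∧ x6 = x6

x6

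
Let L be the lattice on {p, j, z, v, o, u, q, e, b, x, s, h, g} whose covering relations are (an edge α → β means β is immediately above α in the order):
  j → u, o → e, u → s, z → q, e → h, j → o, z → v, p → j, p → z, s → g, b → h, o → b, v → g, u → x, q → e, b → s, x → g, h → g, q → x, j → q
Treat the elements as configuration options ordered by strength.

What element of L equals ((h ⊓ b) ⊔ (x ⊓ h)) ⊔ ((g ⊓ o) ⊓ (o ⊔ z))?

h ∧ b = b
x ∧ h = q
b ∨ q = h
g ∧ o = o
o ∨ z = e
o ∧ e = o
h ∨ o = h

h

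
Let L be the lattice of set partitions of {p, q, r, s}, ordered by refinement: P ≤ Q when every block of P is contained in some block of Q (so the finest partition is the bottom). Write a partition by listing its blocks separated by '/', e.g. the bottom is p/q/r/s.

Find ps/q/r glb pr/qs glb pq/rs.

The meet (common refinement) of ps/q/r, pr/qs, pq/rs intersects blocks pairwise, giving p/q/r/s.

p/q/r/s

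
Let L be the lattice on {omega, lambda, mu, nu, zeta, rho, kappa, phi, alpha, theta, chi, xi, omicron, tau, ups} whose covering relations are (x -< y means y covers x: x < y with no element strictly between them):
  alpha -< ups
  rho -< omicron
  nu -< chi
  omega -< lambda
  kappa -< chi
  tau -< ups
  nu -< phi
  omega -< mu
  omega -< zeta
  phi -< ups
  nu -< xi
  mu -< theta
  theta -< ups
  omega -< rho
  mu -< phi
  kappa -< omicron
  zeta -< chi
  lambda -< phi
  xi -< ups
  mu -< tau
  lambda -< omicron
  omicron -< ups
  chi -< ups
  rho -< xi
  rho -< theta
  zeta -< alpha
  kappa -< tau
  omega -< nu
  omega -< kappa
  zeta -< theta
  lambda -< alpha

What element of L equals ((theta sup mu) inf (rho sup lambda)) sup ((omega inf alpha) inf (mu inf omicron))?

rho

theta ∨ mu = theta
rho ∨ lambda = omicron
theta ∧ omicron = rho
omega ∧ alpha = omega
mu ∧ omicron = omega
omega ∧ omega = omega
rho ∨ omega = rho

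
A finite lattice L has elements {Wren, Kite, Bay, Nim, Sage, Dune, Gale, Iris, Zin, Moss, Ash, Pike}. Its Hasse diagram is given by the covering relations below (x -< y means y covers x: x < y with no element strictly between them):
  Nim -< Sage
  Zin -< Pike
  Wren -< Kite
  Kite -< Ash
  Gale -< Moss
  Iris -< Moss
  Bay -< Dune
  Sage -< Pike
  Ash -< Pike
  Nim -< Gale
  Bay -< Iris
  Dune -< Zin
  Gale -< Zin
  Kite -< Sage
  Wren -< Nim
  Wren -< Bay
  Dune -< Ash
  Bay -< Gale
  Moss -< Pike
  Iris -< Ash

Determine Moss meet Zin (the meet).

Gale

Common lower bounds of {Moss, Zin}: Bay, Gale, Nim, Wren.
The greatest among these is Gale.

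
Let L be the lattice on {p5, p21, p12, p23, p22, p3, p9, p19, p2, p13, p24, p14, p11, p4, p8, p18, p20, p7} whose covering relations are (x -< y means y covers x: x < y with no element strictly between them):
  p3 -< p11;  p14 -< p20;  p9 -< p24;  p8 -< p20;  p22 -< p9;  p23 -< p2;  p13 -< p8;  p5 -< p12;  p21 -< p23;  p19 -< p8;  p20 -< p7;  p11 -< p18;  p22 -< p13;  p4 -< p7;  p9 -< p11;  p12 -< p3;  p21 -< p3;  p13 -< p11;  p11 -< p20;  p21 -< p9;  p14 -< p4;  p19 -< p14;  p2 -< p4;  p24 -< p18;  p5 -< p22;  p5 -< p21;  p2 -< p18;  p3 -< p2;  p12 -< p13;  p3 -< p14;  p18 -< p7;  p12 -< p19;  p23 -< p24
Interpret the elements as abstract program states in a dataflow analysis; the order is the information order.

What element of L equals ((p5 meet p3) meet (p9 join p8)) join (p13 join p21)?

p11

p5 ∧ p3 = p5
p9 ∨ p8 = p20
p5 ∧ p20 = p5
p13 ∨ p21 = p11
p5 ∨ p11 = p11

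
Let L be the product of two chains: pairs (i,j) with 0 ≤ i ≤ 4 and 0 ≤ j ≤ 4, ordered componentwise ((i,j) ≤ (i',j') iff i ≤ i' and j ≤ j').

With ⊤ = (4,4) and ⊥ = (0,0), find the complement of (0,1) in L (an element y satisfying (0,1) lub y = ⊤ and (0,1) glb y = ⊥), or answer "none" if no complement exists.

none

For every candidate y, either (0,1) ∨ y ≠ (4,4) or (0,1) ∧ y ≠ (0,0); no complement exists.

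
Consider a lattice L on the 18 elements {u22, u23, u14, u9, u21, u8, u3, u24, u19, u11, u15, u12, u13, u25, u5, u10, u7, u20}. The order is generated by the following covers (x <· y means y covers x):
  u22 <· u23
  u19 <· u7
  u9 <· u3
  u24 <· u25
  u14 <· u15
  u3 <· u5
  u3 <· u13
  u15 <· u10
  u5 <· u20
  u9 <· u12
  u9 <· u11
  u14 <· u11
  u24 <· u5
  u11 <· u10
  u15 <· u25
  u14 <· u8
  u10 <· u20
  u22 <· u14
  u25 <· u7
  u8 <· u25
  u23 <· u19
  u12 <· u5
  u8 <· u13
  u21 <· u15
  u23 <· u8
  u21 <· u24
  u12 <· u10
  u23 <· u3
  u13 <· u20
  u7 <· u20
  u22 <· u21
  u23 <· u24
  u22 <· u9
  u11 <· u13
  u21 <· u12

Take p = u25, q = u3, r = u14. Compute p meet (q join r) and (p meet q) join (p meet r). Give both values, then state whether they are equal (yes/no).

u8; u8; yes

q join r = u13, so p meet (q join r) = u25 meet u13 = u8.
p meet q = u23 and p meet r = u14, so (p meet q) join (p meet r) = u23 join u14 = u8.
Equal: yes.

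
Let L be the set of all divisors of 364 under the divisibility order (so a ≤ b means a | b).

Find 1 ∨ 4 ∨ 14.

In the divisibility order, the join is the least common multiple: lcm(1, 4, 14) = 28.

28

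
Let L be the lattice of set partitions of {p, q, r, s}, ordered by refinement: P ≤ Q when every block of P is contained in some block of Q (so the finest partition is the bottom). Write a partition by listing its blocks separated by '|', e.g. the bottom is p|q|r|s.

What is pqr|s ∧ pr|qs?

The meet (common refinement) of pqr|s and pr|qs intersects blocks pairwise, giving pr|q|s.

pr|q|s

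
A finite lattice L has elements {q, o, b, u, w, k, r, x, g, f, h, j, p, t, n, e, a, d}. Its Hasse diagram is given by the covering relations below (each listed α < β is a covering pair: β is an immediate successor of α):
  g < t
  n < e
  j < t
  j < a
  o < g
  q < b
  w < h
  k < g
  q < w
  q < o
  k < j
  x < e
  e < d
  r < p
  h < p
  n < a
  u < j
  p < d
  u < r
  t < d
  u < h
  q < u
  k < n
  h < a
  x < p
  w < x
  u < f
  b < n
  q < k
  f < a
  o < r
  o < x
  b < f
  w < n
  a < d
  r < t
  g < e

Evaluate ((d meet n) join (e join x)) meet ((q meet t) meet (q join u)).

d ∧ n = n
e ∨ x = e
n ∨ e = e
q ∧ t = q
q ∨ u = u
q ∧ u = q
e ∧ q = q

q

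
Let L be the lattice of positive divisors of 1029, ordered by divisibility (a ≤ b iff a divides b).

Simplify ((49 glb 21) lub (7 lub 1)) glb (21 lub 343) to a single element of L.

7

49 ∧ 21 = 7
7 ∨ 1 = 7
7 ∨ 7 = 7
21 ∨ 343 = 1029
7 ∧ 1029 = 7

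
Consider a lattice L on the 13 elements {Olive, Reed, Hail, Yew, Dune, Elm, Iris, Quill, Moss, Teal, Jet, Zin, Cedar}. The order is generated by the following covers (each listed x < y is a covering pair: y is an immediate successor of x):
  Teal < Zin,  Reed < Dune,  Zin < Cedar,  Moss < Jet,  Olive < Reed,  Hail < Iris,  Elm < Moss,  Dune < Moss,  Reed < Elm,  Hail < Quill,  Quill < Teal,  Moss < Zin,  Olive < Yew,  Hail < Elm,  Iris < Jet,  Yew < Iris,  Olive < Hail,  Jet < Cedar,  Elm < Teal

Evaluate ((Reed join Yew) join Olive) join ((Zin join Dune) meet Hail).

Jet

Reed ∨ Yew = Jet
Jet ∨ Olive = Jet
Zin ∨ Dune = Zin
Zin ∧ Hail = Hail
Jet ∨ Hail = Jet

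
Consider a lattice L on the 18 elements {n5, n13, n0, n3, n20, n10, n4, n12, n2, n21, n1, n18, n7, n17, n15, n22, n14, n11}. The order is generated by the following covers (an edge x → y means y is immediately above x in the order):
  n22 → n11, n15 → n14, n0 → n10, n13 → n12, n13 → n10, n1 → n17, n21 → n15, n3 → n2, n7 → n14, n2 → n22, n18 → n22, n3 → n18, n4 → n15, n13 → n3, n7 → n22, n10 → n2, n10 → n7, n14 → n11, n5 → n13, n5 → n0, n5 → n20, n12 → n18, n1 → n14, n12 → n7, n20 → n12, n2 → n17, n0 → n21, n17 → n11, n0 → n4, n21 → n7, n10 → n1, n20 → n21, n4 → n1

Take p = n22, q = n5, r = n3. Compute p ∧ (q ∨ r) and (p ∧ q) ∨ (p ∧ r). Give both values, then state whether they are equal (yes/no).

n3; n3; yes

q ∨ r = n3, so p ∧ (q ∨ r) = n22 ∧ n3 = n3.
p ∧ q = n5 and p ∧ r = n3, so (p ∧ q) ∨ (p ∧ r) = n5 ∨ n3 = n3.
Equal: yes.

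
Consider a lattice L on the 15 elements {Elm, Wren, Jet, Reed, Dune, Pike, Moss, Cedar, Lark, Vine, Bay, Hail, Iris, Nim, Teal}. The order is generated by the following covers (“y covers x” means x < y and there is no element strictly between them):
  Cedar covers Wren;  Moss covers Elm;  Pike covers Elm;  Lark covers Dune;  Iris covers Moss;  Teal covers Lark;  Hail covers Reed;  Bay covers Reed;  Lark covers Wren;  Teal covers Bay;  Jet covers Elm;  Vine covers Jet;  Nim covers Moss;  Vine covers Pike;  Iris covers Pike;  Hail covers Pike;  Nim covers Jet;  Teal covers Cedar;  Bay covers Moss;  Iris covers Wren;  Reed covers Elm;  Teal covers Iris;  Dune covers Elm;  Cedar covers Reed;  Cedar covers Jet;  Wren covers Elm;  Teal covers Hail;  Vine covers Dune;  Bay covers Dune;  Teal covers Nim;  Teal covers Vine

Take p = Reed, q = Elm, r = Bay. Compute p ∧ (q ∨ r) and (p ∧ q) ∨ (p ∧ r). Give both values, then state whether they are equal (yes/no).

Reed; Reed; yes

q ∨ r = Bay, so p ∧ (q ∨ r) = Reed ∧ Bay = Reed.
p ∧ q = Elm and p ∧ r = Reed, so (p ∧ q) ∨ (p ∧ r) = Elm ∨ Reed = Reed.
Equal: yes.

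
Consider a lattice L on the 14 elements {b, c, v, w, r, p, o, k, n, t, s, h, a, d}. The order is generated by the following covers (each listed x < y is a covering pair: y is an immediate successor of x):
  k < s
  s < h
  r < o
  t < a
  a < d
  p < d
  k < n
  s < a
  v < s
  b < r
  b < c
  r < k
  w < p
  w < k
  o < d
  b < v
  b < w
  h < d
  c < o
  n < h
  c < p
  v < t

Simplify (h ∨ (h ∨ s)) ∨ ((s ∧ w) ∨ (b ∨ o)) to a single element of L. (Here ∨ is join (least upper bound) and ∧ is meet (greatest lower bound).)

d

h ∨ s = h
h ∨ h = h
s ∧ w = w
b ∨ o = o
w ∨ o = d
h ∨ d = d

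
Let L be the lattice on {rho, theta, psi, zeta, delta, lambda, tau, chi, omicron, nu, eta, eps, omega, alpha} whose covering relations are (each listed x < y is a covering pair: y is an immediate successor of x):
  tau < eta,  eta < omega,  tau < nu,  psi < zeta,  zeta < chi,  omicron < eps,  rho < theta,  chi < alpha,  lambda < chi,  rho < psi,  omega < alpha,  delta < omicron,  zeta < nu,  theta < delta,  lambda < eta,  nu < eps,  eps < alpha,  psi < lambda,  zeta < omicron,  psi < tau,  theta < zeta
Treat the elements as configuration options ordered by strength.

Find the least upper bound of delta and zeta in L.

Common upper bounds of {delta, zeta}: alpha, eps, omicron.
The least among these is omicron.

omicron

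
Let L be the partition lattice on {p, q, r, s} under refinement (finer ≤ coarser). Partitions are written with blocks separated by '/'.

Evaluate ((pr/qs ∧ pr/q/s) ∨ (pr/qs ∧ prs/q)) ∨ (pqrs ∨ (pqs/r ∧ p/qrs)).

pr/qs ∧ pr/q/s = pr/q/s
pr/qs ∧ prs/q = pr/q/s
pr/q/s ∨ pr/q/s = pr/q/s
pqs/r ∧ p/qrs = p/qs/r
pqrs ∨ p/qs/r = pqrs
pr/q/s ∨ pqrs = pqrs

pqrs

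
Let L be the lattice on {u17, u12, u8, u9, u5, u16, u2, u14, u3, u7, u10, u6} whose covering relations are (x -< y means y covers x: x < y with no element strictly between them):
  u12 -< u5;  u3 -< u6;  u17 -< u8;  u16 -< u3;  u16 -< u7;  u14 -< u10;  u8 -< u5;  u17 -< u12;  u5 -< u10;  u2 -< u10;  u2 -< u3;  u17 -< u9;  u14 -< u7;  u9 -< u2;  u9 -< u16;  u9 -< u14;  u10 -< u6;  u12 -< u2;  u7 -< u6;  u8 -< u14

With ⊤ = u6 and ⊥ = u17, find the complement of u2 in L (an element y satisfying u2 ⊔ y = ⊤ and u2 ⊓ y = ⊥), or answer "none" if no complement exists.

For every candidate y, either u2 ∨ y ≠ u6 or u2 ∧ y ≠ u17; no complement exists.

none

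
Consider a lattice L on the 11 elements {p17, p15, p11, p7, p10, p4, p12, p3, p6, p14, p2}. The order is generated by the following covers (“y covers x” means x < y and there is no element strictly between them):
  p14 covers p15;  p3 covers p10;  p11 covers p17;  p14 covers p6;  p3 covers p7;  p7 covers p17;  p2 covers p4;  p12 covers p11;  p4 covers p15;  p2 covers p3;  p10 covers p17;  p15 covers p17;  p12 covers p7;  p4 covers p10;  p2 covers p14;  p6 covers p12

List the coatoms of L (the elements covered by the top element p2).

p14, p3, p4

The coatoms are exactly the elements covered by p2: p14, p3, p4.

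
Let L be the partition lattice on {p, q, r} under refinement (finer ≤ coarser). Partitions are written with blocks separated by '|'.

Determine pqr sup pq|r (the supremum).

pqr

The join of pqr and pq|r merges any blocks that overlap across the partitions, giving pqr.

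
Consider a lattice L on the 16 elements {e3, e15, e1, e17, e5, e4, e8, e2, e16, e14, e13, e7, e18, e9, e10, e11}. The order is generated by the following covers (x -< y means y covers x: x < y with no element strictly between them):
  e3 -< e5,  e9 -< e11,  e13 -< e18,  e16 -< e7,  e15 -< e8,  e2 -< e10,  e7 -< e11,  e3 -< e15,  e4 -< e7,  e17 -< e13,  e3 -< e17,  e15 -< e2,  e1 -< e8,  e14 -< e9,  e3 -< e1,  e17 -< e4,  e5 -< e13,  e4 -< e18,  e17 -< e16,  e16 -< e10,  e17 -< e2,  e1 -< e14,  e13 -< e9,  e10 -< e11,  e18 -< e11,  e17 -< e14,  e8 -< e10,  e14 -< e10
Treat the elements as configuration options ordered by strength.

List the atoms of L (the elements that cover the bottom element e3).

e1, e15, e17, e5

The atoms are exactly the elements that cover e3: e1, e15, e17, e5.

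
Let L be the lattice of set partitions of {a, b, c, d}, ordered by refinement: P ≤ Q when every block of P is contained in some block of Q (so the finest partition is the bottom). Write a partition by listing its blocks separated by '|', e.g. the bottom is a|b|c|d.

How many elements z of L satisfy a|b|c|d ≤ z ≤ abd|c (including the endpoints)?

The interval [a|b|c|d, abd|c] = {abd|c, ab|c|d, ad|b|c, a|bd|c, a|b|c|d}, which has 5 elements.

5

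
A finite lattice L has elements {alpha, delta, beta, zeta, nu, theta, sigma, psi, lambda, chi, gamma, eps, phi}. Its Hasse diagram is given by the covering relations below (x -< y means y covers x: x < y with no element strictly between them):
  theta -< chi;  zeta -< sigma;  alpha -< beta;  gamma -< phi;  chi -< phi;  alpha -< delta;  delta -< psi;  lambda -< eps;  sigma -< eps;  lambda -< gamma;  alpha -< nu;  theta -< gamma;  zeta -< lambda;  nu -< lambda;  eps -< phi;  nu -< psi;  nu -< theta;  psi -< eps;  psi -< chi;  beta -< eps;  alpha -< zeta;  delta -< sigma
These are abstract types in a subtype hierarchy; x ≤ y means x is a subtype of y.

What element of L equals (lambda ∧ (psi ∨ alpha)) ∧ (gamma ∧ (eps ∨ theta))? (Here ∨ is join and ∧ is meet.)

nu

psi ∨ alpha = psi
lambda ∧ psi = nu
eps ∨ theta = phi
gamma ∧ phi = gamma
nu ∧ gamma = nu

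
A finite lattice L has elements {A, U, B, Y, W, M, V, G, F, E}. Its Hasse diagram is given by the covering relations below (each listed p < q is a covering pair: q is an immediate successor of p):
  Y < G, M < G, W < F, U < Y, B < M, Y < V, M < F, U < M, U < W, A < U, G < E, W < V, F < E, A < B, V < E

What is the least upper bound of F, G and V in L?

E

Common upper bounds of {F, G, V}: E.
The least among these is E.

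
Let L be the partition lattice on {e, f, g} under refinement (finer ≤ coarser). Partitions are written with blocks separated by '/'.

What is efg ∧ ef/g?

ef/g

Common lower bounds of {efg, ef/g}: e/f/g, ef/g.
The greatest among these is ef/g.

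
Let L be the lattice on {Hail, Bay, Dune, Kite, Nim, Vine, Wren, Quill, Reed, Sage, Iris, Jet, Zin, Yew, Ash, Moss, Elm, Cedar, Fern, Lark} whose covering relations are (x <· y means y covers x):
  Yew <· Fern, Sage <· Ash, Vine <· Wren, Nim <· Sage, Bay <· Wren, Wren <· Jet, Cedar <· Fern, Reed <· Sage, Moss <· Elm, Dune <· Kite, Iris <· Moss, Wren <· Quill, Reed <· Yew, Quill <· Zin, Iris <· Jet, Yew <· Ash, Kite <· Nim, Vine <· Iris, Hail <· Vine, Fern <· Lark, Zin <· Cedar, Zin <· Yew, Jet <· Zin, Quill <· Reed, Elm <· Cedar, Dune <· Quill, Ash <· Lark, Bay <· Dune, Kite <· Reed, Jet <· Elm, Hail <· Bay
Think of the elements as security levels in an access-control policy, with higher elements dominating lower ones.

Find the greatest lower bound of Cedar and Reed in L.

Common lower bounds of {Cedar, Reed}: Bay, Dune, Hail, Quill, Vine, Wren.
The greatest among these is Quill.

Quill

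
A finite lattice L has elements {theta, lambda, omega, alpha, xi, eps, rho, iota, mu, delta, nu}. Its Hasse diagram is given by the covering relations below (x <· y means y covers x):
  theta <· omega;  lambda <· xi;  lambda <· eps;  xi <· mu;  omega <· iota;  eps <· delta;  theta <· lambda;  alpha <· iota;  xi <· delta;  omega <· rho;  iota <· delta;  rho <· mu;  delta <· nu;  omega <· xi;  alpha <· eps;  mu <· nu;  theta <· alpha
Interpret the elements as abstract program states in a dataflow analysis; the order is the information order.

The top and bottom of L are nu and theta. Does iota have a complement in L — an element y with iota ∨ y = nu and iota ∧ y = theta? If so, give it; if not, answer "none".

none

For every candidate y, either iota ∨ y ≠ nu or iota ∧ y ≠ theta; no complement exists.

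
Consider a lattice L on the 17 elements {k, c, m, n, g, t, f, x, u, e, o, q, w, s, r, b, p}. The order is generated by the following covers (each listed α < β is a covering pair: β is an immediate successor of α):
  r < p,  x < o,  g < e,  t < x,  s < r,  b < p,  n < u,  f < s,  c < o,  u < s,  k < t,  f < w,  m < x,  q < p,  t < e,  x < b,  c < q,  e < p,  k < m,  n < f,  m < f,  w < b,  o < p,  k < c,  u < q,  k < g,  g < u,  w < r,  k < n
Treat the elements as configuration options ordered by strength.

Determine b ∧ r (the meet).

w

Common lower bounds of {b, r}: f, k, m, n, w.
The greatest among these is w.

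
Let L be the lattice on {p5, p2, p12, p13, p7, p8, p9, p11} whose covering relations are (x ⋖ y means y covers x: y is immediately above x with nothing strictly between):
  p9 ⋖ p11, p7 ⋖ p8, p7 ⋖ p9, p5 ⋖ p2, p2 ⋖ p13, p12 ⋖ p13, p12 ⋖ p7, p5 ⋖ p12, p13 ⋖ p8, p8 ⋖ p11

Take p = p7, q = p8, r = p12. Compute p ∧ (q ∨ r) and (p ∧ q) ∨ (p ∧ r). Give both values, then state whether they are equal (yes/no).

q ∨ r = p8, so p ∧ (q ∨ r) = p7 ∧ p8 = p7.
p ∧ q = p7 and p ∧ r = p12, so (p ∧ q) ∨ (p ∧ r) = p7 ∨ p12 = p7.
Equal: yes.

p7; p7; yes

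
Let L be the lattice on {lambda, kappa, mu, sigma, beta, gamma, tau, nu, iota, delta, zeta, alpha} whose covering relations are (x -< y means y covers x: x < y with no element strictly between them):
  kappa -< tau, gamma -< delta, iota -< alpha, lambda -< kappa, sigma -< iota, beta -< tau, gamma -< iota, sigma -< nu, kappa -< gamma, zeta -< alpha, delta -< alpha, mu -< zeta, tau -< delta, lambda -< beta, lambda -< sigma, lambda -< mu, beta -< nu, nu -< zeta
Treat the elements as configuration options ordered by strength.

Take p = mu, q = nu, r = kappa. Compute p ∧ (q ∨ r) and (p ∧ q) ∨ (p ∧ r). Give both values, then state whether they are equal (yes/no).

q ∨ r = alpha, so p ∧ (q ∨ r) = mu ∧ alpha = mu.
p ∧ q = lambda and p ∧ r = lambda, so (p ∧ q) ∨ (p ∧ r) = lambda ∨ lambda = lambda.
Equal: no.

mu; lambda; no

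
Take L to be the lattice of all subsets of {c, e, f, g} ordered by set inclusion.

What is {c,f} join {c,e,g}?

{c,e,f,g}

Under ⊆, join is union: {c,f} ∪ {c,e,g} = {c,e,f,g}.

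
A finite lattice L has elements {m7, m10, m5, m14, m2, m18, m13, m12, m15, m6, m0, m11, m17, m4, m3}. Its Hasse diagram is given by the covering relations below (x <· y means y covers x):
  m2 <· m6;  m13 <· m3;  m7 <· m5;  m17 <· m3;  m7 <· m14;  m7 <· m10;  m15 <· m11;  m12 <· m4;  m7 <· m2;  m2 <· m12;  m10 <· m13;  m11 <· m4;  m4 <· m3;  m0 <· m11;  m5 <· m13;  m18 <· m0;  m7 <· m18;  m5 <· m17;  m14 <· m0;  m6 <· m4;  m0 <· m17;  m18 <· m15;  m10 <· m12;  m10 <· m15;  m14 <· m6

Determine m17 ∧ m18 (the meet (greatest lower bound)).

m18

Common lower bounds of {m17, m18}: m18, m7.
The greatest among these is m18.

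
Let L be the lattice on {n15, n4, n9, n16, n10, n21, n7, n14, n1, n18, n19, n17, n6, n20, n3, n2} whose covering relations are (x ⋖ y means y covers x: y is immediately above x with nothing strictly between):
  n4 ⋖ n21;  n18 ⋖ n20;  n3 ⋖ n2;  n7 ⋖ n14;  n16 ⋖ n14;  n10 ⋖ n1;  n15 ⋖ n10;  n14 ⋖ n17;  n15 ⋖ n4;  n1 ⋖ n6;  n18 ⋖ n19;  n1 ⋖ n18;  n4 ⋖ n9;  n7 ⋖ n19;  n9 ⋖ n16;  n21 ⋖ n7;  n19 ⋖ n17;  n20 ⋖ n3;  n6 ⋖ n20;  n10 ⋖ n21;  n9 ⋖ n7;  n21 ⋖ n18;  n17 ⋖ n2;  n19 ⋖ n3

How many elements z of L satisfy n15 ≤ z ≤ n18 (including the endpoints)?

The interval [n15, n18] = {n1, n10, n15, n18, n21, n4}, which has 6 elements.

6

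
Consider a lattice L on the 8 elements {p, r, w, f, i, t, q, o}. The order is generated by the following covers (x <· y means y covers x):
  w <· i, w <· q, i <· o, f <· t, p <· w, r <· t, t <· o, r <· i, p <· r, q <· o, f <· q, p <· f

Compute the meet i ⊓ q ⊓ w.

w

Common lower bounds of {i, q, w}: p, w.
The greatest among these is w.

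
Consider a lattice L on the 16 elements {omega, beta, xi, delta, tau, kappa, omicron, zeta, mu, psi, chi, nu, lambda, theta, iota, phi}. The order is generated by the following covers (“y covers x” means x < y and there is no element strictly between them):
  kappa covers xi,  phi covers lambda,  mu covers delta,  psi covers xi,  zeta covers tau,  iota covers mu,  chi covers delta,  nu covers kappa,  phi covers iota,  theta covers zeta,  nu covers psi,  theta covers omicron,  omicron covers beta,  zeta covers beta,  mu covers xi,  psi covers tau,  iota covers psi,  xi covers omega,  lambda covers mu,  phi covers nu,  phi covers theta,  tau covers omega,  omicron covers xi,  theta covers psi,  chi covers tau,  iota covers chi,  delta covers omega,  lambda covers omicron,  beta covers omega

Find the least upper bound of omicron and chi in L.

phi

Common upper bounds of {omicron, chi}: phi.
The least among these is phi.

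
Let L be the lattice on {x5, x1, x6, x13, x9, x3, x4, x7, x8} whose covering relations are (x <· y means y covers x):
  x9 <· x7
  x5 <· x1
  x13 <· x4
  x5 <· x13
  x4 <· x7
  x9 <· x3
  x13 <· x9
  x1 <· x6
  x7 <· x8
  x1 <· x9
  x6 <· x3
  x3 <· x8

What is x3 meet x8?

Common lower bounds of {x3, x8}: x1, x13, x3, x5, x6, x9.
The greatest among these is x3.

x3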